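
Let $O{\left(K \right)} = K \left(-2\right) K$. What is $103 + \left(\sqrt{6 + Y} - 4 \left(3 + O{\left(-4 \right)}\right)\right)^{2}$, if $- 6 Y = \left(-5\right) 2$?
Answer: $\frac{40700}{3} + \frac{232 \sqrt{69}}{3} \approx 14209.0$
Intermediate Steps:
$Y = \frac{5}{3}$ ($Y = - \frac{\left(-5\right) 2}{6} = \left(- \frac{1}{6}\right) \left(-10\right) = \frac{5}{3} \approx 1.6667$)
$O{\left(K \right)} = - 2 K^{2}$ ($O{\left(K \right)} = - 2 K K = - 2 K^{2}$)
$103 + \left(\sqrt{6 + Y} - 4 \left(3 + O{\left(-4 \right)}\right)\right)^{2} = 103 + \left(\sqrt{6 + \frac{5}{3}} - 4 \left(3 - 2 \left(-4\right)^{2}\right)\right)^{2} = 103 + \left(\sqrt{\frac{23}{3}} - 4 \left(3 - 32\right)\right)^{2} = 103 + \left(\frac{\sqrt{69}}{3} - 4 \left(3 - 32\right)\right)^{2} = 103 + \left(\frac{\sqrt{69}}{3} - -116\right)^{2} = 103 + \left(\frac{\sqrt{69}}{3} + 116\right)^{2} = 103 + \left(116 + \frac{\sqrt{69}}{3}\right)^{2}$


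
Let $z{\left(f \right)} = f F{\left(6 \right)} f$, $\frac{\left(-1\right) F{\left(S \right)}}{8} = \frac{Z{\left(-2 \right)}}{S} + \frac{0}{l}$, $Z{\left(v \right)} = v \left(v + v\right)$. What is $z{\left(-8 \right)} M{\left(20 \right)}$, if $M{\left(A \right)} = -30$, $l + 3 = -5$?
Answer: $20480$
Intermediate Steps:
$Z{\left(v \right)} = 2 v^{2}$ ($Z{\left(v \right)} = v 2 v = 2 v^{2}$)
$l = -8$ ($l = -3 - 5 = -8$)
$F{\left(S \right)} = - \frac{64}{S}$ ($F{\left(S \right)} = - 8 \left(\frac{2 \left(-2\right)^{2}}{S} + \frac{0}{-8}\right) = - 8 \left(\frac{2 \cdot 4}{S} + 0 \left(- \frac{1}{8}\right)\right) = - 8 \left(\frac{8}{S} + 0\right) = - 8 \frac{8}{S} = - \frac{64}{S}$)
$z{\left(f \right)} = - \frac{32 f^{2}}{3}$ ($z{\left(f \right)} = f \left(- \frac{64}{6}\right) f = f \left(\left(-64\right) \frac{1}{6}\right) f = f \left(- \frac{32}{3}\right) f = - \frac{32 f}{3} f = - \frac{32 f^{2}}{3}$)
$z{\left(-8 \right)} M{\left(20 \right)} = - \frac{32 \left(-8\right)^{2}}{3} \left(-30\right) = \left(- \frac{32}{3}\right) 64 \left(-30\right) = \left(- \frac{2048}{3}\right) \left(-30\right) = 20480$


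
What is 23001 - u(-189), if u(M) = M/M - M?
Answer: 22811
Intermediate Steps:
u(M) = 1 - M
23001 - u(-189) = 23001 - (1 - 1*(-189)) = 23001 - (1 + 189) = 23001 - 1*190 = 23001 - 190 = 22811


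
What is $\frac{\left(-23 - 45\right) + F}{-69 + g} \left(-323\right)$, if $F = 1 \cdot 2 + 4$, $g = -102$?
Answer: $- \frac{1054}{9} \approx -117.11$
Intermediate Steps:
$F = 6$ ($F = 2 + 4 = 6$)
$\frac{\left(-23 - 45\right) + F}{-69 + g} \left(-323\right) = \frac{\left(-23 - 45\right) + 6}{-69 - 102} \left(-323\right) = \frac{\left(-23 - 45\right) + 6}{-171} \left(-323\right) = \left(-68 + 6\right) \left(- \frac{1}{171}\right) \left(-323\right) = \left(-62\right) \left(- \frac{1}{171}\right) \left(-323\right) = \frac{62}{171} \left(-323\right) = - \frac{1054}{9}$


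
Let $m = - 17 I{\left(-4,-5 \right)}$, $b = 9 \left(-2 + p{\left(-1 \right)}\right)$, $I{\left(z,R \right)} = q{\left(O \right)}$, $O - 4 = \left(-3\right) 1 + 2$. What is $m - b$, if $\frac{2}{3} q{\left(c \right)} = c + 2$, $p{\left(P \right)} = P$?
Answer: $- \frac{201}{2} \approx -100.5$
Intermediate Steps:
$O = 3$ ($O = 4 + \left(\left(-3\right) 1 + 2\right) = 4 + \left(-3 + 2\right) = 4 - 1 = 3$)
$q{\left(c \right)} = 3 + \frac{3 c}{2}$ ($q{\left(c \right)} = \frac{3 \left(c + 2\right)}{2} = \frac{3 \left(2 + c\right)}{2} = 3 + \frac{3 c}{2}$)
$I{\left(z,R \right)} = \frac{15}{2}$ ($I{\left(z,R \right)} = 3 + \frac{3}{2} \cdot 3 = 3 + \frac{9}{2} = \frac{15}{2}$)
$b = -27$ ($b = 9 \left(-2 - 1\right) = 9 \left(-3\right) = -27$)
$m = - \frac{255}{2}$ ($m = \left(-17\right) \frac{15}{2} = - \frac{255}{2} \approx -127.5$)
$m - b = - \frac{255}{2} - -27 = - \frac{255}{2} + 27 = - \frac{201}{2}$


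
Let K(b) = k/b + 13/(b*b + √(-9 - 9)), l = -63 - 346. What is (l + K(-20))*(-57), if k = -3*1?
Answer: 1962544779/84220 + 117*I*√2/8422 ≈ 23303.0 + 0.019647*I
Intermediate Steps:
l = -409
k = -3
K(b) = -3/b + 13/(b² + 3*I*√2) (K(b) = -3/b + 13/(b*b + √(-9 - 9)) = -3/b + 13/(b² + √(-18)) = -3/b + 13/(b² + 3*I*√2))
(l + K(-20))*(-57) = (-409 + (-3*(-20)² + 13*(-20) - 9*I*√2)/((-20)*((-20)² + 3*I*√2)))*(-57) = (-409 - (-3*400 - 260 - 9*I*√2)/(20*(400 + 3*I*√2)))*(-57) = (-409 - (-1200 - 260 - 9*I*√2)/(20*(400 + 3*I*√2)))*(-57) = (-409 - (-1460 - 9*I*√2)/(20*(400 + 3*I*√2)))*(-57) = 23313 + 57*(-1460 - 9*I*√2)/(20*(400 + 3*I*√2))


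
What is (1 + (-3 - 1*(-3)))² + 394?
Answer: 395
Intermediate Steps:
(1 + (-3 - 1*(-3)))² + 394 = (1 + (-3 + 3))² + 394 = (1 + 0)² + 394 = 1² + 394 = 1 + 394 = 395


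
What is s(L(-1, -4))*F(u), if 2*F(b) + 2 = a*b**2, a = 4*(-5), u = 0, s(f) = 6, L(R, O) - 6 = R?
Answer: -6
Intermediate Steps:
L(R, O) = 6 + R
a = -20
F(b) = -1 - 10*b**2 (F(b) = -1 + (-20*b**2)/2 = -1 - 10*b**2)
s(L(-1, -4))*F(u) = 6*(-1 - 10*0**2) = 6*(-1 - 10*0) = 6*(-1 + 0) = 6*(-1) = -6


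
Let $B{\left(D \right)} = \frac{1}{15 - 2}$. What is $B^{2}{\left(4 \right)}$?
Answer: $\frac{1}{169} \approx 0.0059172$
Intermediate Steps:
$B{\left(D \right)} = \frac{1}{13}$
$B^{2}{\left(4 \right)} = \left(\frac{1}{13}\right)^{2} = \frac{1}{169}$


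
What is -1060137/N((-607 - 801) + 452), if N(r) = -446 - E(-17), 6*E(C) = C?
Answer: 6360822/2659 ≈ 2392.2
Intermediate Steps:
E(C) = C/6
N(r) = -2659/6 (N(r) = -446 - (-17)/6 = -446 - 1*(-17/6) = -446 + 17/6 = -2659/6)
-1060137/N((-607 - 801) + 452) = -1060137/(-2659/6) = -1060137*(-6/2659) = 6360822/2659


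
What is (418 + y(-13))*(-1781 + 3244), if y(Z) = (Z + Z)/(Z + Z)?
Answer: 612997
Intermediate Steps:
y(Z) = 1 (y(Z) = (2*Z)/((2*Z)) = (2*Z)*(1/(2*Z)) = 1)
(418 + y(-13))*(-1781 + 3244) = (418 + 1)*(-1781 + 3244) = 419*1463 = 612997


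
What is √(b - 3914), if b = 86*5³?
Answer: 2*√1709 ≈ 82.680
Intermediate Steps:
b = 10750 (b = 86*125 = 10750)
√(b - 3914) = √(10750 - 3914) = √6836 = 2*√1709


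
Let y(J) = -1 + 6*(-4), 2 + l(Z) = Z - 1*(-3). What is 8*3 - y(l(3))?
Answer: 49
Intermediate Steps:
l(Z) = 1 + Z (l(Z) = -2 + (Z - 1*(-3)) = -2 + (Z + 3) = -2 + (3 + Z) = 1 + Z)
y(J) = -25 (y(J) = -1 - 24 = -25)
8*3 - y(l(3)) = 8*3 - 1*(-25) = 24 + 25 = 49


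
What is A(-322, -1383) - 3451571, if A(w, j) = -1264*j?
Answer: -1703459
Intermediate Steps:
A(-322, -1383) - 3451571 = -1264*(-1383) - 3451571 = 1748112 - 3451571 = -1703459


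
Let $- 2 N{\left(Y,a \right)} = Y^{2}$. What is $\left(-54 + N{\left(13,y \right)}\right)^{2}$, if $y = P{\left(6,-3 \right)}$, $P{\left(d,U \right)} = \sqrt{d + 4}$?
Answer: $\frac{76729}{4} \approx 19182.0$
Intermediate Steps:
$P{\left(d,U \right)} = \sqrt{4 + d}$
$y = \sqrt{10}$ ($y = \sqrt{4 + 6} = \sqrt{10} \approx 3.1623$)
$N{\left(Y,a \right)} = - \frac{Y^{2}}{2}$
$\left(-54 + N{\left(13,y \right)}\right)^{2} = \left(-54 - \frac{13^{2}}{2}\right)^{2} = \left(-54 - \frac{169}{2}\right)^{2} = \left(- \frac{277}{2}\right)^{2} = \frac{76729}{4}$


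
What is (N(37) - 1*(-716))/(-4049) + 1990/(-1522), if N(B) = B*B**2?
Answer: -43120564/3081289 ≈ -13.994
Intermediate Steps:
N(B) = B**3
(N(37) - 1*(-716))/(-4049) + 1990/(-1522) = (37**3 - 1*(-716))/(-4049) + 1990/(-1522) = (50653 + 716)*(-1/4049) + 1990*(-1/1522) = 51369*(-1/4049) - 995/761 = -51369/4049 - 995/761 = -43120564/3081289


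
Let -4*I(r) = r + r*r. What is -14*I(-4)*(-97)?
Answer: -4074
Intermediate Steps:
I(r) = -r/4 - r²/4 (I(r) = -(r + r*r)/4 = -(r + r²)/4 = -r/4 - r²/4)
-14*I(-4)*(-97) = -(-7)*(-4)*(1 - 4)/2*(-97) = -(-7)*(-4)*(-3)/2*(-97) = -14*(-3)*(-97) = 42*(-97) = -4074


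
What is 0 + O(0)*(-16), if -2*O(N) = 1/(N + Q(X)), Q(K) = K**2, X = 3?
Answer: 8/9 ≈ 0.88889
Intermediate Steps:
O(N) = -1/(2*(9 + N)) (O(N) = -1/(2*(N + 3**2)) = -1/(2*(N + 9)) = -1/(2*(9 + N)))
0 + O(0)*(-16) = 0 - 1/(18 + 2*0)*(-16) = 0 - 1/(18 + 0)*(-16) = 0 - 1/18*(-16) = 0 + 8/9 = 8/9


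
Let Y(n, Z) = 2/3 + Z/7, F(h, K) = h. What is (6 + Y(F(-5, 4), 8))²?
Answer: 26896/441 ≈ 60.989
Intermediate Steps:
Y(n, Z) = ⅔ + Z/7 (Y(n, Z) = 2*(⅓) + Z*(⅐) = ⅔ + Z/7)
(6 + Y(F(-5, 4), 8))² = (6 + (⅔ + (⅐)*8))² = (6 + (⅔ + 8/7))² = (6 + 38/21)² = (164/21)² = 26896/441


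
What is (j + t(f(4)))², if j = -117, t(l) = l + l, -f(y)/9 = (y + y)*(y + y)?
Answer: 1610361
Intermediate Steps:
f(y) = -36*y² (f(y) = -9*(y + y)*(y + y) = -9*2*y*2*y = -36*y²)
t(l) = 2*l
(j + t(f(4)))² = (-117 + 2*(-36*4²))² = (-117 + 2*(-36*16))² = (-117 + 2*(-576))² = (-117 - 1152)² = (-1269)² = 1610361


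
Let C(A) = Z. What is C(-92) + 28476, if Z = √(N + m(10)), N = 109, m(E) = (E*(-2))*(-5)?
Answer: 28476 + √209 ≈ 28490.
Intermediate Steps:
m(E) = 10*E (m(E) = -2*E*(-5) = 10*E)
Z = √209 (Z = √(109 + 10*10) = √(109 + 100) = √209 ≈ 14.457)
C(A) = √209
C(-92) + 28476 = √209 + 28476 = 28476 + √209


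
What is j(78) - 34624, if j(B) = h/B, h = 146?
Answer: -1350263/39 ≈ -34622.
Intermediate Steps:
j(B) = 146/B
j(78) - 34624 = 146/78 - 34624 = 146*(1/78) - 34624 = 73/39 - 34624 = -1350263/39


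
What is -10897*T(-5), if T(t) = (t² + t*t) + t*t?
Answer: -817275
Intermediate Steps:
T(t) = 3*t² (T(t) = (t² + t²) + t² = 2*t² + t² = 3*t²)
-10897*T(-5) = -32691*(-5)² = -32691*25 = -10897*75 = -817275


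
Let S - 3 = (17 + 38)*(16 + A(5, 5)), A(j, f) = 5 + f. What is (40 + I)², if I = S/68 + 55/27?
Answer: 13426088641/3370896 ≈ 3982.9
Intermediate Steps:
S = 1433 (S = 3 + (17 + 38)*(16 + (5 + 5)) = 3 + 55*(16 + 10) = 3 + 55*26 = 3 + 1430 = 1433)
I = 42431/1836 (I = 1433/68 + 55/27 = 42431/1836 ≈ 23.111)
(40 + I)² = (40 + 42431/1836)² = (115871/1836)² = 13426088641/3370896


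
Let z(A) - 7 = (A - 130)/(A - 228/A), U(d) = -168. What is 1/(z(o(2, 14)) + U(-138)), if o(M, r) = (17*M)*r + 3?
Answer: -229213/36736122 ≈ -0.0062394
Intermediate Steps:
o(M, r) = 3 + 17*M*r (o(M, r) = 17*M*r + 3 = 3 + 17*M*r)
z(A) = 7 + (-130 + A)/(A - 228/A) (z(A) = 7 + (A - 130)/(A - 228/A) = 7 + (-130 + A)/(A - 228/A))
1/(z(o(2, 14)) + U(-138)) = 1/(2*(-798 - 65*(3 + 17*2*14) + 4*(3 + 17*2*14)²)/(-228 + (3 + 17*2*14)²) - 168) = 1/(2*(-798 - 65*(3 + 476) + 4*(3 + 476)²)/(-228 + (3 + 476)²) - 168) = 1/(2*(-798 - 65*479 + 4*479²)/(-228 + 479²) - 168) = 1/(2*(-798 - 31135 + 4*229441)/(-228 + 229441) - 168) = 1/(2*(-798 - 31135 + 917764)/229213 - 168) = 1/(2*(1/229213)*885831 - 168) = 1/(1771662/229213 - 168) = 1/(-36736122/229213) = -229213/36736122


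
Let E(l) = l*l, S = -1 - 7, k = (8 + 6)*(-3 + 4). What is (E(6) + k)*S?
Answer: -400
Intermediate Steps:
k = 14 (k = 14*1 = 14)
S = -8
E(l) = l**2
(E(6) + k)*S = (6**2 + 14)*(-8) = (36 + 14)*(-8) = 50*(-8) = -400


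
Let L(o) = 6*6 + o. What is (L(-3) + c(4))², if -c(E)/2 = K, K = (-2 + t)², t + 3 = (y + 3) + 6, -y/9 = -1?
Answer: 93025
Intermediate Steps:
y = 9 (y = -9*(-1) = 9)
t = 15 (t = -3 + ((9 + 3) + 6) = -3 + (12 + 6) = -3 + 18 = 15)
L(o) = 36 + o
K = 169 (K = (-2 + 15)² = 13² = 169)
c(E) = -338 (c(E) = -2*169 = -338)
(L(-3) + c(4))² = ((36 - 3) - 338)² = (33 - 338)² = (-305)² = 93025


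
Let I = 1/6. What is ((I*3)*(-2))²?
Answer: 1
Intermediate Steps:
I = ⅙ ≈ 0.16667
((I*3)*(-2))² = (((⅙)*3)*(-2))² = ((½)*(-2))² = (-1)² = 1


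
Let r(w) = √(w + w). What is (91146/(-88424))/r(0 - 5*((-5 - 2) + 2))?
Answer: -45573*√2/442120 ≈ -0.14577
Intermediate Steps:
r(w) = √2*√w (r(w) = √(2*w) = √2*√w)
(91146/(-88424))/r(0 - 5*((-5 - 2) + 2)) = (91146/(-88424))/((√2*√(0 - 5*((-5 - 2) + 2)))) = (91146*(-1/88424))/((√2*√(0 - 5*(-7 + 2)))) = -45573*√2/(2*√(0 - 5*(-5)))/44212 = -45573*√2/(2*√(0 + 25))/44212 = -45573*√2/10/44212 = -45573*√2/442120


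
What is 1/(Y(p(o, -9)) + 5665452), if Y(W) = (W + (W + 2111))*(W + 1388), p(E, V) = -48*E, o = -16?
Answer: 1/13528384 ≈ 7.3919e-8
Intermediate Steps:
Y(W) = (1388 + W)*(2111 + 2*W) (Y(W) = (W + (2111 + W))*(1388 + W) = (2111 + 2*W)*(1388 + W) = (1388 + W)*(2111 + 2*W))
1/(Y(p(o, -9)) + 5665452) = 1/((2930068 + 2*(-48*(-16))² + 4887*(-48*(-16))) + 5665452) = 1/((2930068 + 2*768² + 4887*768) + 5665452) = 1/((2930068 + 2*589824 + 3753216) + 5665452) = 1/((2930068 + 1179648 + 3753216) + 5665452) = 1/(7862932 + 5665452) = 1/13528384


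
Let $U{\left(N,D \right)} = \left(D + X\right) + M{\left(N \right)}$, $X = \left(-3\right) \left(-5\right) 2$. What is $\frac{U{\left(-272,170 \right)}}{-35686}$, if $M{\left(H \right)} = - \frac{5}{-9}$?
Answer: $- \frac{1805}{321174} \approx -0.00562$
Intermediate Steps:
$M{\left(H \right)} = \frac{5}{9}$ ($M{\left(H \right)} = \left(-5\right) \left(- \frac{1}{9}\right) = \frac{5}{9}$)
$X = 30$ ($X = 15 \cdot 2 = 30$)
$U{\left(N,D \right)} = \frac{275}{9} + D$ ($U{\left(N,D \right)} = \left(D + 30\right) + \frac{5}{9} = \left(30 + D\right) + \frac{5}{9} = \frac{275}{9} + D$)
$\frac{U{\left(-272,170 \right)}}{-35686} = \frac{\frac{275}{9} + 170}{-35686} = \frac{1805}{9} \left(- \frac{1}{35686}\right) = - \frac{1805}{321174}$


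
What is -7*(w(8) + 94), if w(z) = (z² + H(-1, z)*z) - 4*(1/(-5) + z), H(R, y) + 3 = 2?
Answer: -4158/5 ≈ -831.60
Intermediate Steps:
H(R, y) = -1 (H(R, y) = -3 + 2 = -1)
w(z) = ⅘ + z² - 5*z (w(z) = (z² - z) - 4*(1/(-5) + z) = (z² - z) - 4*(-⅕ + z) = (z² - z) + (⅘ - 4*z) = ⅘ + z² - 5*z)
-7*(w(8) + 94) = -7*((⅘ + 8² - 5*8) + 94) = -7*((⅘ + 64 - 40) + 94) = -7*(124/5 + 94) = -7*594/5 = -4158/5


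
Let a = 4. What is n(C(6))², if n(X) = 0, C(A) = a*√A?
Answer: 0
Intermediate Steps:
C(A) = 4*√A
n(C(6))² = 0² = 0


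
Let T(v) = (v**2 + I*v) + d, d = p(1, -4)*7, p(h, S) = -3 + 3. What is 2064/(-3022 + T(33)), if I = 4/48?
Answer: -8256/7721 ≈ -1.0693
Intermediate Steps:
I = 1/12 (I = 4*(1/48) = 1/12 ≈ 0.083333)
p(h, S) = 0
d = 0 (d = 0*7 = 0)
T(v) = v**2 + v/12 (T(v) = (v**2 + v/12) + 0 = v**2 + v/12)
2064/(-3022 + T(33)) = 2064/(-3022 + 33*(1/12 + 33)) = 2064/(-3022 + 33*(397/12)) = 2064/(-3022 + 4367/4) = 2064/(-7721/4) = -4/7721*2064 = -8256/7721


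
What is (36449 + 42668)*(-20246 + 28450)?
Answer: 649075868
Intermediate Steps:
(36449 + 42668)*(-20246 + 28450) = 79117*8204 = 649075868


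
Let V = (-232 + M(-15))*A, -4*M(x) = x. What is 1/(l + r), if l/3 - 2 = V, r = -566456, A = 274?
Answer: -2/1508143 ≈ -1.3261e-6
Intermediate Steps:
M(x) = -x/4
V = -125081/2 (V = (-232 - ¼*(-15))*274 = (-232 + 15/4)*274 = -913/4*274 = -125081/2 ≈ -62541.)
l = -375231/2 (l = 6 + 3*(-125081/2) = 6 - 375243/2 = -375231/2 ≈ -1.8762e+5)
1/(l + r) = 1/(-375231/2 - 566456) = 1/(-1508143/2) = -2/1508143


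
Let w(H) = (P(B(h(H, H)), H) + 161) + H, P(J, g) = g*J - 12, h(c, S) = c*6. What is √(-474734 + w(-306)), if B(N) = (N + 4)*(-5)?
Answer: I*√3277851 ≈ 1810.5*I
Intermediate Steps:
h(c, S) = 6*c
B(N) = -20 - 5*N (B(N) = (4 + N)*(-5) = -20 - 5*N)
P(J, g) = -12 + J*g (P(J, g) = J*g - 12 = -12 + J*g)
w(H) = 149 + H + H*(-20 - 30*H) (w(H) = ((-12 + (-20 - 30*H)*H) + 161) + H = ((-12 + H*(-20 - 30*H)) + 161) + H = (149 + H*(-20 - 30*H)) + H = 149 + H + H*(-20 - 30*H))
√(-474734 + w(-306)) = √(-474734 + (149 - 30*(-306)² - 19*(-306))) = √(-474734 + (149 - 30*93636 + 5814)) = √(-474734 + (149 - 2809080 + 5814)) = √(-474734 - 2803117) = √(-3277851) = I*√3277851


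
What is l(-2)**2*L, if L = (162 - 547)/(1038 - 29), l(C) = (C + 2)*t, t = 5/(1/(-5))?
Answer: 0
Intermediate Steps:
t = -25 (t = 5/(-1/5) = 5*(-5) = -25)
l(C) = -50 - 25*C (l(C) = (C + 2)*(-25) = (2 + C)*(-25) = -50 - 25*C)
L = -385/1009 ≈ -0.38157
l(-2)**2*L = (-50 - 25*(-2))**2*(-385/1009) = (-50 + 50)**2*(-385/1009) = 0**2*(-385/1009) = 0*(-385/1009) = 0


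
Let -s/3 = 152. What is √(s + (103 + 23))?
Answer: I*√330 ≈ 18.166*I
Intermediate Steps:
s = -456 (s = -3*152 = -456)
√(s + (103 + 23)) = √(-456 + (103 + 23)) = √(-456 + 126) = √(-330) = I*√330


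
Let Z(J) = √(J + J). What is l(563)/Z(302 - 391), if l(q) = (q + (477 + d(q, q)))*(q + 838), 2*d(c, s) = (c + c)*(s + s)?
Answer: -444802089*I*√178/89 ≈ -6.6679e+7*I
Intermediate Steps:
Z(J) = √2*√J (Z(J) = √(2*J) = √2*√J)
d(c, s) = 2*c*s (d(c, s) = ((c + c)*(s + s))/2 = ((2*c)*(2*s))/2 = (4*c*s)/2 = 2*c*s)
l(q) = (838 + q)*(477 + q + 2*q²) (l(q) = (q + (477 + 2*q*q))*(q + 838) = (q + (477 + 2*q²))*(838 + q) = (477 + q + 2*q²)*(838 + q) = (838 + q)*(477 + q + 2*q²))
l(563)/Z(302 - 391) = (399726 + 2*563³ + 1315*563 + 1677*563²)/((√2*√(302 - 391))) = (399726 + 2*178453547 + 740345 + 1677*316969)/((√2*√(-89))) = (399726 + 356907094 + 740345 + 531557013)/((√2*(I*√89))) = 889604178/((I*√178)) = 889604178*(-I*√178/178) = -444802089*I*√178/89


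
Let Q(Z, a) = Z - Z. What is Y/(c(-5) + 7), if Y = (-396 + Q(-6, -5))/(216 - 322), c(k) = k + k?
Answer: -66/53 ≈ -1.2453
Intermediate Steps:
Q(Z, a) = 0
c(k) = 2*k
Y = 198/53 (Y = (-396 + 0)/(216 - 322) = -396/(-106) = -396*(-1/106) = 198/53 ≈ 3.7358)
Y/(c(-5) + 7) = (198/53)/(2*(-5) + 7) = (198/53)/(-10 + 7) = (198/53)/(-3) = -⅓*198/53 = -66/53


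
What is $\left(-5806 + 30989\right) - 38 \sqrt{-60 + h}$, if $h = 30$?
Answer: $25183 - 38 i \sqrt{30} \approx 25183.0 - 208.13 i$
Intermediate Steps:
$\left(-5806 + 30989\right) - 38 \sqrt{-60 + h} = \left(-5806 + 30989\right) - 38 \sqrt{-60 + 30} = 25183 - 38 \sqrt{-30} = 25183 - 38 i \sqrt{30}$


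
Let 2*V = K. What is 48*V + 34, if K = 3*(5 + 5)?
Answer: 754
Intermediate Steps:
K = 30 (K = 3*10 = 30)
V = 15 (V = (½)*30 = 15)
48*V + 34 = 48*15 + 34 = 720 + 34 = 754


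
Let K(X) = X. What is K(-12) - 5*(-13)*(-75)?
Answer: -4887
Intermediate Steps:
K(-12) - 5*(-13)*(-75) = -12 - 5*(-13)*(-75) = -12 + 65*(-75) = -12 - 4875 = -4887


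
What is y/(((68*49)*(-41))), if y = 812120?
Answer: -203030/34153 ≈ -5.9447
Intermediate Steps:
y/(((68*49)*(-41))) = 812120/(((68*49)*(-41))) = 812120/((3332*(-41))) = 812120/(-136612) = 812120*(-1/136612) = -203030/34153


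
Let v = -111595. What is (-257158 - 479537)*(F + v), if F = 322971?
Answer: -155719642320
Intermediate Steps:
(-257158 - 479537)*(F + v) = (-257158 - 479537)*(322971 - 111595) = -736695*211376 = -155719642320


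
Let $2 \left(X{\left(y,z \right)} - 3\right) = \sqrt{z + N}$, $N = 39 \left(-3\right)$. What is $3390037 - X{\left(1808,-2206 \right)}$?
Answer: $3390034 - \frac{i \sqrt{2323}}{2} \approx 3.39 \cdot 10^{6} - 24.099 i$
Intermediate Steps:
$N = -117$
$X{\left(y,z \right)} = 3 + \frac{\sqrt{-117 + z}}{2}$ ($X{\left(y,z \right)} = 3 + \frac{\sqrt{z - 117}}{2} = 3 + \frac{\sqrt{-117 + z}}{2}$)
$3390037 - X{\left(1808,-2206 \right)} = 3390037 - \left(3 + \frac{\sqrt{-117 - 2206}}{2}\right) = 3390037 - \left(3 + \frac{\sqrt{-2323}}{2}\right) = 3390037 - \left(3 + \frac{i \sqrt{2323}}{2}\right) = 3390034 - \frac{i \sqrt{2323}}{2}$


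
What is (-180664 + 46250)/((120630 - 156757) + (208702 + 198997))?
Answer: -67207/185786 ≈ -0.36174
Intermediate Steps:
(-180664 + 46250)/((120630 - 156757) + (208702 + 198997)) = -134414/(-36127 + 407699) = -134414/371572 = -134414*1/371572 = -67207/185786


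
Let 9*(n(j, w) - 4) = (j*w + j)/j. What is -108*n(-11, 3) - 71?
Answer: -551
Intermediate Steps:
n(j, w) = 4 + (j + j*w)/(9*j) (n(j, w) = 4 + ((j*w + j)/j)/9 = 4 + ((j + j*w)/j)/9 = 4 + (j + j*w)/(9*j))
-108*n(-11, 3) - 71 = -108*(37/9 + (⅑)*3) - 71 = -108*(37/9 + ⅓) - 71 = -108*40/9 - 71 = -480 - 71 = -551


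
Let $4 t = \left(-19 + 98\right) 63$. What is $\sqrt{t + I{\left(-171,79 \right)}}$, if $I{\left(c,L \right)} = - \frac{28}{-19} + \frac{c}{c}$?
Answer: $\frac{\sqrt{1800269}}{38} \approx 35.309$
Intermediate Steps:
$t = \frac{4977}{4}$ ($t = \frac{\left(-19 + 98\right) 63}{4} = \frac{79 \cdot 63}{4} = \frac{1}{4} \cdot 4977 = \frac{4977}{4} \approx 1244.3$)
$I{\left(c,L \right)} = \frac{47}{19}$ ($I{\left(c,L \right)} = \left(-28\right) \left(- \frac{1}{19}\right) + 1 = \frac{28}{19} + 1 = \frac{47}{19}$)
$\sqrt{t + I{\left(-171,79 \right)}} = \sqrt{\frac{4977}{4} + \frac{47}{19}} = \sqrt{\frac{94751}{76}} = \frac{\sqrt{1800269}}{38}$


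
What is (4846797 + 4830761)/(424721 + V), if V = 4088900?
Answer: 9677558/4513621 ≈ 2.1441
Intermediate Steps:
(4846797 + 4830761)/(424721 + V) = (4846797 + 4830761)/(424721 + 4088900) = 9677558/4513621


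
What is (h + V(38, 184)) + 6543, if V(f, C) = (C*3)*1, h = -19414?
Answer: -12319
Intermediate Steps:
V(f, C) = 3*C (V(f, C) = (3*C)*1 = 3*C)
(h + V(38, 184)) + 6543 = (-19414 + 3*184) + 6543 = (-19414 + 552) + 6543 = -18862 + 6543 = -12319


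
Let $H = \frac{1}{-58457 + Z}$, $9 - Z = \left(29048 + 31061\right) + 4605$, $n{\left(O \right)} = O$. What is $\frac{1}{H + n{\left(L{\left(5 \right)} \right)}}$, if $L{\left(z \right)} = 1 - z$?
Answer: $- \frac{123162}{492649} \approx -0.25$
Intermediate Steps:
$Z = -64705$ ($Z = 9 - \left(\left(29048 + 31061\right) + 4605\right) = 9 - \left(60109 + 4605\right) = 9 - 64714 = -64705$)
$H = - \frac{1}{123162}$ ($H = \frac{1}{-58457 - 64705} = \frac{1}{-123162} = - \frac{1}{123162} \approx -8.1194 \cdot 10^{-6}$)
$\frac{1}{H + n{\left(L{\left(5 \right)} \right)}} = \frac{1}{- \frac{1}{123162} + \left(1 - 5\right)} = \frac{1}{- \frac{1}{123162} - 4} = \frac{1}{- \frac{492649}{123162}} = - \frac{123162}{492649}$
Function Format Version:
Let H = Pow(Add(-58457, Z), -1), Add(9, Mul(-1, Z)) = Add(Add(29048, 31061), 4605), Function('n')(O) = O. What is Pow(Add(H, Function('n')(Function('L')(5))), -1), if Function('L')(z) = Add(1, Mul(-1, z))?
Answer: Rational(-123162, 492649) ≈ -0.25000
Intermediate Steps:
Z = -64705 (Z = Add(9, Mul(-1, Add(Add(29048, 31061), 4605))) = Add(9, Mul(-1, Add(60109, 4605))) = Add(9, Mul(-1, 64714)) = Add(9, -64714) = -64705)
H = Rational(-1, 123162) (H = Pow(Add(-58457, -64705), -1) = Pow(-123162, -1) = Rational(-1, 123162) ≈ -8.1194e-6)
Pow(Add(H, Function('n')(Function('L')(5))), -1) = Pow(Add(Rational(-1, 123162), Add(1, Mul(-1, 5))), -1) = Pow(Add(Rational(-1, 123162), Add(1, -5)), -1) = Pow(Add(Rational(-1, 123162), -4), -1) = Pow(Rational(-492649, 123162), -1) = Rational(-123162, 492649)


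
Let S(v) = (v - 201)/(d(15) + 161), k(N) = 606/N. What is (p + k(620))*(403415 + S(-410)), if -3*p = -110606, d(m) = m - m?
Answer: 1113514126344938/74865 ≈ 1.4874e+10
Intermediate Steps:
d(m) = 0
p = 110606/3 (p = -1/3*(-110606) = 110606/3 ≈ 36869.)
S(v) = -201/161 + v/161 (S(v) = (v - 201)/(0 + 161) = (-201 + v)/161 = (-201 + v)*(1/161) = -201/161 + v/161)
(p + k(620))*(403415 + S(-410)) = (110606/3 + 606/620)*(403415 + (-201/161 + (1/161)*(-410))) = (110606/3 + 606*(1/620))*(403415 + (-201/161 - 410/161)) = (110606/3 + 303/310)*(403415 - 611/161) = (34288769/930)*(64949204/161) = 1113514126344938/74865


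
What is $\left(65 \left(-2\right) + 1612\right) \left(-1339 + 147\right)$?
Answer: $-1766544$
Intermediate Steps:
$\left(65 \left(-2\right) + 1612\right) \left(-1339 + 147\right) = \left(-130 + 1612\right) \left(-1192\right) = 1482 \left(-1192\right) = -1766544$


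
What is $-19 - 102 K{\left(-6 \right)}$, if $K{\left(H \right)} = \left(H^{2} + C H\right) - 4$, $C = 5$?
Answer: $-223$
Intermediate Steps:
$K{\left(H \right)} = -4 + H^{2} + 5 H$ ($K{\left(H \right)} = \left(H^{2} + 5 H\right) - 4 = -4 + H^{2} + 5 H$)
$-19 - 102 K{\left(-6 \right)} = -19 - 102 \left(-4 + \left(-6\right)^{2} + 5 \left(-6\right)\right) = -19 - 102 \left(-4 + 36 - 30\right) = -19 - 204 = -223$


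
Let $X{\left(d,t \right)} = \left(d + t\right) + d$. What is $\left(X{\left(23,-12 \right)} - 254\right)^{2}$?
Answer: $48400$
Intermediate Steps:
$X{\left(d,t \right)} = t + 2 d$
$\left(X{\left(23,-12 \right)} - 254\right)^{2} = \left(\left(-12 + 2 \cdot 23\right) - 254\right)^{2} = \left(\left(-12 + 46\right) - 254\right)^{2} = \left(34 - 254\right)^{2} = \left(-220\right)^{2} = 48400$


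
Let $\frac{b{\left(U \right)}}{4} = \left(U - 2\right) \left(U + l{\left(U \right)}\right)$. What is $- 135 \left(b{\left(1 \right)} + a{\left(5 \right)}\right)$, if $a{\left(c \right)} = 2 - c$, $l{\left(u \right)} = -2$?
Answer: $-135$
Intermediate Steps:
$b{\left(U \right)} = 4 \left(-2 + U\right)^{2}$ ($b{\left(U \right)} = 4 \left(U - 2\right) \left(U - 2\right) = 4 \left(-2 + U\right) \left(-2 + U\right) = 4 \left(-2 + U\right)^{2}$)
$- 135 \left(b{\left(1 \right)} + a{\left(5 \right)}\right) = - 135 \left(\left(16 - 16 + 4 \cdot 1^{2}\right) + \left(2 - 5\right)\right) = - 135 \left(\left(16 - 16 + 4 \cdot 1\right) + \left(2 - 5\right)\right) = - 135 \left(\left(16 - 16 + 4\right) - 3\right) = - 135 \left(4 - 3\right) = \left(-135\right) 1 = -135$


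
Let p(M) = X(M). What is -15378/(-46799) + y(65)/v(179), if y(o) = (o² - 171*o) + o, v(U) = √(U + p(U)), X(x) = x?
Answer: 15378/46799 - 6825*√358/358 ≈ -360.38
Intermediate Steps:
p(M) = M
v(U) = √2*√U (v(U) = √(U + U) = √(2*U) = √2*√U)
y(o) = o² - 170*o
-15378/(-46799) + y(65)/v(179) = -15378/(-46799) + (65*(-170 + 65))/((√2*√179)) = -15378*(-1/46799) + (65*(-105))/(√358) = 15378/46799 - 6825*√358/358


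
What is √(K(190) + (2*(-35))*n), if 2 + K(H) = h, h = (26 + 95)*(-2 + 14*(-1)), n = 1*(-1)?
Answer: 2*I*√467 ≈ 43.22*I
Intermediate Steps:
n = -1
h = -1936 (h = 121*(-2 - 14) = 121*(-16) = -1936)
K(H) = -1938 (K(H) = -2 - 1936 = -1938)
√(K(190) + (2*(-35))*n) = √(-1938 + (2*(-35))*(-1)) = √(-1938 - 70*(-1)) = √(-1938 + 70) = √(-1868) = 2*I*√467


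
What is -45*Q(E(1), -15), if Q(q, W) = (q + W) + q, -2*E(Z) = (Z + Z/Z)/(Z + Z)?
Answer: 720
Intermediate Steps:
E(Z) = -(1 + Z)/(4*Z) (E(Z) = -(Z + Z/Z)/(2*(Z + Z)) = -(Z + 1)/(2*(2*Z)) = -(1 + Z)*1/(2*Z)/2 = -(1 + Z)/(4*Z))
Q(q, W) = W + 2*q (Q(q, W) = (W + q) + q = W + 2*q)
-45*Q(E(1), -15) = -45*(-15 + 2*((¼)*(-1 - 1*1)/1)) = -45*(-15 + 2*((¼)*1*(-1 - 1))) = -45*(-15 + 2*((¼)*1*(-2))) = -45*(-15 + 2*(-½)) = -45*(-15 - 1) = -45*(-16) = 720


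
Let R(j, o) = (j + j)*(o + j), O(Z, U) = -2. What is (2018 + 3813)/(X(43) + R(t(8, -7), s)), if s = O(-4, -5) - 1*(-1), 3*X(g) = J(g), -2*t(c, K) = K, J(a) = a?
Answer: 34986/191 ≈ 183.17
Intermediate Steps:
t(c, K) = -K/2
X(g) = g/3
s = -1 (s = -2 - 1*(-1) = -2 + 1 = -1)
R(j, o) = 2*j*(j + o) (R(j, o) = (2*j)*(j + o) = 2*j*(j + o))
(2018 + 3813)/(X(43) + R(t(8, -7), s)) = (2018 + 3813)/((1/3)*43 + 2*(-1/2*(-7))*(-1/2*(-7) - 1)) = 5831/(43/3 + 2*(7/2)*(7/2 - 1)) = 5831/(43/3 + 2*(7/2)*(5/2)) = 5831/(43/3 + 35/2) = 5831/(191/6) = 5831*(6/191) = 34986/191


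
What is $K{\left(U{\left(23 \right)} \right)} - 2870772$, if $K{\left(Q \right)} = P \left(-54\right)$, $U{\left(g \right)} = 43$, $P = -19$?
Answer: $-2869746$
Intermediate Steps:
$K{\left(Q \right)} = 1026$ ($K{\left(Q \right)} = \left(-19\right) \left(-54\right) = 1026$)
$K{\left(U{\left(23 \right)} \right)} - 2870772 = 1026 - 2870772 = -2869746$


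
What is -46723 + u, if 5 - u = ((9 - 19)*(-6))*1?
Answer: -46778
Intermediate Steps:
u = -55 (u = 5 - (9 - 19)*(-6) = 5 - (-10*(-6)) = 5 - 60 = -55)
-46723 + u = -46723 - 55 = -46778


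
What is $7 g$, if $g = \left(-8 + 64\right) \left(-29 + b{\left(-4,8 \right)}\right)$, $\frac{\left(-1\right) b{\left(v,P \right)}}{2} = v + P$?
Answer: $-14504$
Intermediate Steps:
$b{\left(v,P \right)} = - 2 P - 2 v$ ($b{\left(v,P \right)} = - 2 \left(v + P\right) = - 2 \left(P + v\right) = - 2 P - 2 v$)
$g = -2072$ ($g = \left(-8 + 64\right) \left(-29 - 8\right) = 56 \left(-29 + \left(-16 + 8\right)\right) = 56 \left(-29 - 8\right) = 56 \left(-37\right) = -2072$)
$7 g = 7 \left(-2072\right) = -14504$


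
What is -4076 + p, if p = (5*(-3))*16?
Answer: -4316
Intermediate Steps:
p = -240 (p = -15*16 = -240)
-4076 + p = -4076 - 240 = -4316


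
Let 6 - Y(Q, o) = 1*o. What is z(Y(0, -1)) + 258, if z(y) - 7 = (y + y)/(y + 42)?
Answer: 1857/7 ≈ 265.29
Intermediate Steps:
Y(Q, o) = 6 - o
z(y) = 7 + 2*y/(42 + y) (z(y) = 7 + (y + y)/(y + 42) = 7 + (2*y)/(42 + y) = 7 + 2*y/(42 + y))
z(Y(0, -1)) + 258 = 3*(98 + 3*(6 - 1*(-1)))/(42 + (6 - 1*(-1))) + 258 = 3*(98 + 3*(6 + 1))/(42 + (6 + 1)) + 258 = 3*(98 + 3*7)/(42 + 7) + 258 = 3*(98 + 21)/49 + 258 = 3*(1/49)*119 + 258 = 51/7 + 258 = 1857/7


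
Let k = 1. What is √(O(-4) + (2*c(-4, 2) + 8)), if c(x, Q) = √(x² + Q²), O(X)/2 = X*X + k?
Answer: √(42 + 4*√5) ≈ 7.1375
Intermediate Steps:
O(X) = 2 + 2*X² (O(X) = 2*(X*X + 1) = 2*(X² + 1) = 2*(1 + X²) = 2 + 2*X²)
c(x, Q) = √(Q² + x²)
√(O(-4) + (2*c(-4, 2) + 8)) = √((2 + 2*(-4)²) + (2*√(2² + (-4)²) + 8)) = √((2 + 2*16) + (2*√(4 + 16) + 8)) = √((2 + 32) + (2*√20 + 8)) = √(34 + (2*(2*√5) + 8)) = √(34 + (4*√5 + 8)) = √(34 + (8 + 4*√5)) = √(42 + 4*√5)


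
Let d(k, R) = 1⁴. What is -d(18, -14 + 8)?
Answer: -1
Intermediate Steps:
d(k, R) = 1
-d(18, -14 + 8) = -1*1 = -1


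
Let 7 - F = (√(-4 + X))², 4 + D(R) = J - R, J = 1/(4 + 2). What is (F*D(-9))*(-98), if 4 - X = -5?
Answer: -3038/3 ≈ -1012.7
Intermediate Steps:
J = ⅙ (J = 1/6 = ⅙ ≈ 0.16667)
X = 9 (X = 4 - 1*(-5) = 4 + 5 = 9)
D(R) = -23/6 - R (D(R) = -4 + (⅙ - R) = -23/6 - R)
F = 2 (F = 7 - (√(-4 + 9))² = 7 - (√5)² = 7 - 1*5 = 7 - 5 = 2)
(F*D(-9))*(-98) = (2*(-23/6 - 1*(-9)))*(-98) = (2*(-23/6 + 9))*(-98) = (2*(31/6))*(-98) = (31/3)*(-98) = -3038/3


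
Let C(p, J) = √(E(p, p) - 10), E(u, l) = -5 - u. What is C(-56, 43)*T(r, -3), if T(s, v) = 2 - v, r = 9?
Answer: 5*√41 ≈ 32.016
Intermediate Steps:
C(p, J) = √(-15 - p) (C(p, J) = √((-5 - p) - 10) = √(-15 - p))
C(-56, 43)*T(r, -3) = √(-15 - 1*(-56))*(2 - 1*(-3)) = √(-15 + 56)*(2 + 3) = √41*5 = 5*√41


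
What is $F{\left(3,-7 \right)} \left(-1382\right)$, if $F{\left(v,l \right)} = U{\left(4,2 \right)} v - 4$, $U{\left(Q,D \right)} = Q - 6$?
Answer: $13820$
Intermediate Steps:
$U{\left(Q,D \right)} = -6 + Q$ ($U{\left(Q,D \right)} = Q - 6 = -6 + Q$)
$F{\left(v,l \right)} = -4 - 2 v$ ($F{\left(v,l \right)} = \left(-6 + 4\right) v - 4 = - 2 v - 4 = -4 - 2 v$)
$F{\left(3,-7 \right)} \left(-1382\right) = \left(-4 - 6\right) \left(-1382\right) = \left(-10\right) \left(-1382\right) = 13820$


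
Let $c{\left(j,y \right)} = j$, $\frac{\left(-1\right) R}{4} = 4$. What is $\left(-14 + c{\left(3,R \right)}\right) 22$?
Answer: $-242$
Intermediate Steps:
$R = -16$ ($R = \left(-4\right) 4 = -16$)
$\left(-14 + c{\left(3,R \right)}\right) 22 = \left(-14 + 3\right) 22 = \left(-11\right) 22 = -242$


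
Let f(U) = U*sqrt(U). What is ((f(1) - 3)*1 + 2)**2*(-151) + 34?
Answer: 34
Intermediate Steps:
f(U) = U**(3/2)
((f(1) - 3)*1 + 2)**2*(-151) + 34 = ((1**(3/2) - 3)*1 + 2)**2*(-151) + 34 = ((1 - 3)*1 + 2)**2*(-151) + 34 = (-2*1 + 2)**2*(-151) + 34 = (-2 + 2)**2*(-151) + 34 = 0**2*(-151) + 34 = 0*(-151) + 34 = 0 + 34 = 34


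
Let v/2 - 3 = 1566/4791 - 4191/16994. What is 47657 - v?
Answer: 646608025718/13569709 ≈ 47651.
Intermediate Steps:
v = 83596095/13569709 (v = 6 + 2*(1566/4791 - 4191/16994) = 6 + 2*(1566*(1/4791) - 4191*1/16994) = 6 + 2*(522/1597 - 4191/16994) = 6 + 2*(2177841/27139418) = 6 + 2177841/13569709 = 83596095/13569709 ≈ 6.1605)
47657 - v = 47657 - 1*83596095/13569709 = 47657 - 83596095/13569709 = 646608025718/13569709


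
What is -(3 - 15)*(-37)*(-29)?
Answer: 12876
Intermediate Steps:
-(3 - 15)*(-37)*(-29) = -(-12*(-37))*(-29) = -444*(-29) = -1*(-12876) = 12876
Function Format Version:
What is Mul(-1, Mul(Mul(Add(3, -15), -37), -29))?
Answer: 12876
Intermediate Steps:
Mul(-1, Mul(Mul(Add(3, -15), -37), -29)) = Mul(-1, Mul(Mul(-12, -37), -29)) = Mul(-1, Mul(444, -29)) = Mul(-1, -12876) = 12876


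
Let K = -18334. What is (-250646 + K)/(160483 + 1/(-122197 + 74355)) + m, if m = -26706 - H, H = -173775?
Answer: 75277171417607/511855179 ≈ 1.4707e+5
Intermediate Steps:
m = 147069 (m = -26706 - 1*(-173775) = -26706 + 173775 = 147069)
(-250646 + K)/(160483 + 1/(-122197 + 74355)) + m = (-250646 - 18334)/(160483 + 1/(-122197 + 74355)) + 147069 = -268980/(160483 + 1/(-47842)) + 147069 = -268980/(160483 - 1/47842) + 147069 = -268980/7677827685/47842 + 147069 = -268980*47842/7677827685 + 147069 = -857902744/511855179 + 147069 = 75277171417607/511855179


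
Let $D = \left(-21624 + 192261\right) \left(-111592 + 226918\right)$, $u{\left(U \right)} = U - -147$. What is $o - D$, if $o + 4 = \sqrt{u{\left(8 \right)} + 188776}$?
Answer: $-19678882666 + \sqrt{188931} \approx -1.9679 \cdot 10^{10}$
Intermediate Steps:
$u{\left(U \right)} = 147 + U$ ($u{\left(U \right)} = U + 147 = 147 + U$)
$o = -4 + \sqrt{188931}$ ($o = -4 + \sqrt{\left(147 + 8\right) + 188776} = -4 + \sqrt{155 + 188776} = -4 + \sqrt{188931} \approx 430.66$)
$D = 19678882662$ ($D = 170637 \cdot 115326 = 19678882662$)
$o - D = \left(-4 + \sqrt{188931}\right) - 19678882662 = -19678882666 + \sqrt{188931}$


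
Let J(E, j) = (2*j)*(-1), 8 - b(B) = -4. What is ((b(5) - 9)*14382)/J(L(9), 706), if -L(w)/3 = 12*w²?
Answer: -21573/706 ≈ -30.557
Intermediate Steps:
b(B) = 12 (b(B) = 8 - 1*(-4) = 8 + 4 = 12)
L(w) = -36*w²
J(E, j) = -2*j
((b(5) - 9)*14382)/J(L(9), 706) = ((12 - 9)*14382)/((-2*706)) = (3*14382)/(-1412) = 43146*(-1/1412) = -21573/706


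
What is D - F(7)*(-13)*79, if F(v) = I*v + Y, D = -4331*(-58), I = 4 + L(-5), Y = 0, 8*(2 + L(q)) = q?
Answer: 2088663/8 ≈ 2.6108e+5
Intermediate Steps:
L(q) = -2 + q/8
I = 11/8 (I = 4 + (-2 + (⅛)*(-5)) = 4 + (-2 - 5/8) = 4 - 21/8 = 11/8 ≈ 1.3750)
D = 251198
F(v) = 11*v/8 (F(v) = 11*v/8 + 0 = 11*v/8)
D - F(7)*(-13)*79 = 251198 - ((11/8)*7)*(-13)*79 = 251198 - (77/8)*(-13)*79 = 251198 - (-1001)*79/8 = 251198 - 1*(-79079/8) = 251198 + 79079/8 = 2088663/8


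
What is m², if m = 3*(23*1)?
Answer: 4761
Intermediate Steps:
m = 69 (m = 3*23 = 69)
m² = 69² = 4761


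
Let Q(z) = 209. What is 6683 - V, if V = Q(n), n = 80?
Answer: 6474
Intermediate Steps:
V = 209
6683 - V = 6683 - 1*209 = 6683 - 209 = 6474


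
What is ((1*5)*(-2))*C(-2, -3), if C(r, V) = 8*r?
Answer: 160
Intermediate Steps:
((1*5)*(-2))*C(-2, -3) = ((1*5)*(-2))*(8*(-2)) = (5*(-2))*(-16) = -10*(-16) = 160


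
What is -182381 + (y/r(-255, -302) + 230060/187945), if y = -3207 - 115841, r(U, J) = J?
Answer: -1032939035311/5675939 ≈ -1.8199e+5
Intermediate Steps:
y = -119048
-182381 + (y/r(-255, -302) + 230060/187945) = -182381 + (-119048/(-302) + 230060/187945) = -182381 + (-119048*(-1/302) + 230060*(1/187945)) = -182381 + (59524/151 + 46012/37589) = -182381 + 2244395448/5675939 = -1032939035311/5675939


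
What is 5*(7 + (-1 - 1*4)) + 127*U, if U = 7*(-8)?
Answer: -7102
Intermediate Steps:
U = -56
5*(7 + (-1 - 1*4)) + 127*U = 5*(7 + (-1 - 1*4)) + 127*(-56) = 5*(7 + (-1 - 4)) - 7112 = 5*(7 - 5) - 7112 = 5*2 - 7112 = 10 - 7112 = -7102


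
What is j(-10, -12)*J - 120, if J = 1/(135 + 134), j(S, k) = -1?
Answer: -32281/269 ≈ -120.00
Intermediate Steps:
J = 1/269 ≈ 0.0037175
j(-10, -12)*J - 120 = -1*1/269 - 120 = -1/269 - 120 = -32281/269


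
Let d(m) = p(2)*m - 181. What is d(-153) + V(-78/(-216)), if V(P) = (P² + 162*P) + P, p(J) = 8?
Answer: -1744427/1296 ≈ -1346.0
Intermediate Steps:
V(P) = P² + 163*P
d(m) = -181 + 8*m (d(m) = 8*m - 181 = -181 + 8*m)
d(-153) + V(-78/(-216)) = (-181 + 8*(-153)) + (-78/(-216))*(163 - 78/(-216)) = (-181 - 1224) + (-78*(-1/216))*(163 - 78*(-1/216)) = -1405 + 13*(163 + 13/36)/36 = -1405 + (13/36)*(5881/36) = -1405 + 76453/1296 = -1744427/1296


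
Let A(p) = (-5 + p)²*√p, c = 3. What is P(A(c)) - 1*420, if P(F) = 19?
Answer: -401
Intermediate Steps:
A(p) = √p*(-5 + p)²
P(A(c)) - 1*420 = 19 - 1*420 = 19 - 420 = -401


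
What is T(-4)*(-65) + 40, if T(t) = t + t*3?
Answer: 1080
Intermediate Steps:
T(t) = 4*t (T(t) = t + 3*t = 4*t)
T(-4)*(-65) + 40 = (4*(-4))*(-65) + 40 = -16*(-65) + 40 = 1040 + 40 = 1080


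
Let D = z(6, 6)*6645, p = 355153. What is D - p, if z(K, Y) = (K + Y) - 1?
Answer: -282058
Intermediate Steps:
z(K, Y) = -1 + K + Y
D = 73095 (D = (-1 + 6 + 6)*6645 = 11*6645 = 73095)
D - p = 73095 - 1*355153 = 73095 - 355153 = -282058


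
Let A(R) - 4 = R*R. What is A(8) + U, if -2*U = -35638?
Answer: 17887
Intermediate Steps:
A(R) = 4 + R² (A(R) = 4 + R*R = 4 + R²)
U = 17819 (U = -½*(-35638) = 17819)
A(8) + U = (4 + 8²) + 17819 = (4 + 64) + 17819 = 68 + 17819 = 17887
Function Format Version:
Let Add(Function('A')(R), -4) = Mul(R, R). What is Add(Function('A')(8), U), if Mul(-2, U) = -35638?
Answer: 17887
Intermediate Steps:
Function('A')(R) = Add(4, Pow(R, 2)) (Function('A')(R) = Add(4, Mul(R, R)) = Add(4, Pow(R, 2)))
U = 17819 (U = Mul(Rational(-1, 2), -35638) = 17819)
Add(Function('A')(8), U) = Add(Add(4, Pow(8, 2)), 17819) = Add(Add(4, 64), 17819) = Add(68, 17819) = 17887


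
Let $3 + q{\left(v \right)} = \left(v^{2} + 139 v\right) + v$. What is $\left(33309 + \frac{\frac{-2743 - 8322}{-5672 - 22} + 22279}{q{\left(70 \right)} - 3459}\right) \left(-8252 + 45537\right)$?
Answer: $\frac{79474550846427115}{63989172} \approx 1.242 \cdot 10^{9}$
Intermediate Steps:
$q{\left(v \right)} = -3 + v^{2} + 140 v$ ($q{\left(v \right)} = -3 + \left(\left(v^{2} + 139 v\right) + v\right) = -3 + \left(v^{2} + 140 v\right) = -3 + v^{2} + 140 v$)
$\left(33309 + \frac{\frac{-2743 - 8322}{-5672 - 22} + 22279}{q{\left(70 \right)} - 3459}\right) \left(-8252 + 45537\right) = \left(33309 + \frac{\frac{-2743 - 8322}{-5672 - 22} + 22279}{\left(-3 + 70^{2} + 140 \cdot 70\right) - 3459}\right) \left(-8252 + 45537\right) = \left(33309 + \frac{- \frac{11065}{-5694} + 22279}{\left(-3 + 4900 + 9800\right) - 3459}\right) 37285 = \left(33309 + \frac{\left(-11065\right) \left(- \frac{1}{5694}\right) + 22279}{14697 - 3459}\right) 37285 = \left(33309 + \frac{\frac{11065}{5694} + 22279}{11238}\right) 37285 = \left(33309 + \frac{126867691}{5694} \cdot \frac{1}{11238}\right) 37285 = \left(33309 + \frac{126867691}{63989172}\right) 37285 = \frac{2131542197839}{63989172} \cdot 37285 = \frac{79474550846427115}{63989172}$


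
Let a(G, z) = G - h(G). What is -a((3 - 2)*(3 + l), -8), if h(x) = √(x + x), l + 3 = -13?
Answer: 13 + I*√26 ≈ 13.0 + 5.099*I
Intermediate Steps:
l = -16 (l = -3 - 13 = -16)
h(x) = √2*√x (h(x) = √(2*x) = √2*√x)
a(G, z) = G - √2*√G
-a((3 - 2)*(3 + l), -8) = -((3 - 2)*(3 - 16) - √2*√((3 - 2)*(3 - 16))) = -(1*(-13) - √2*√(1*(-13))) = -(-13 - √2*√(-13)) = -(-13 - √2*I*√13) = -(-13 - I*√26) = 13 + I*√26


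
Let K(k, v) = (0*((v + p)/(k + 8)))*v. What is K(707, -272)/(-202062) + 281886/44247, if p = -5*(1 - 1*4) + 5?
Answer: 93962/14749 ≈ 6.3707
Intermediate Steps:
p = 20 (p = -5*(1 - 4) + 5 = -5*(-3) + 5 = 15 + 5 = 20)
K(k, v) = 0 (K(k, v) = (0*((v + 20)/(k + 8)))*v = (0*((20 + v)/(8 + k)))*v = 0*v = 0)
K(707, -272)/(-202062) + 281886/44247 = 0/(-202062) + 281886/44247 = 0*(-1/202062) + 281886*(1/44247) = 0 + 93962/14749 = 93962/14749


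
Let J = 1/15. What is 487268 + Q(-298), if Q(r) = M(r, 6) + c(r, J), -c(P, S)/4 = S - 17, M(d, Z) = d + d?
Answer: 7301096/15 ≈ 4.8674e+5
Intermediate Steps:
J = 1/15 ≈ 0.066667
M(d, Z) = 2*d
c(P, S) = 68 - 4*S (c(P, S) = -4*(S - 17) = -4*(-17 + S) = 68 - 4*S)
Q(r) = 1016/15 + 2*r (Q(r) = 2*r + (68 - 4*1/15) = 2*r + (68 - 4/15) = 2*r + 1016/15 = 1016/15 + 2*r)
487268 + Q(-298) = 487268 + (1016/15 + 2*(-298)) = 487268 + (1016/15 - 596) = 487268 - 7924/15 = 7301096/15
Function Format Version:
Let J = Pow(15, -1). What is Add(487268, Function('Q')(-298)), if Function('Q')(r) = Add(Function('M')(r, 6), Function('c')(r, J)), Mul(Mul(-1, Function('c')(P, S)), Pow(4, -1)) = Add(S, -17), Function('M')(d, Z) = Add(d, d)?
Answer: Rational(7301096, 15) ≈ 4.8674e+5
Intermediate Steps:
J = Rational(1, 15) ≈ 0.066667
Function('M')(d, Z) = Mul(2, d)
Function('c')(P, S) = Add(68, Mul(-4, S)) (Function('c')(P, S) = Mul(-4, Add(S, -17)) = Mul(-4, Add(-17, S)) = Add(68, Mul(-4, S)))
Function('Q')(r) = Add(Rational(1016, 15), Mul(2, r)) (Function('Q')(r) = Add(Mul(2, r), Add(68, Mul(-4, Rational(1, 15)))) = Add(Mul(2, r), Add(68, Rational(-4, 15))) = Add(Mul(2, r), Rational(1016, 15)) = Add(Rational(1016, 15), Mul(2, r)))
Add(487268, Function('Q')(-298)) = Add(487268, Add(Rational(1016, 15), Mul(2, -298))) = Add(487268, Add(Rational(1016, 15), -596)) = Add(487268, Rational(-7924, 15)) = Rational(7301096, 15)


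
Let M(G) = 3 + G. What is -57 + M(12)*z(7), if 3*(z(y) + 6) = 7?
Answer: -112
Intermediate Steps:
z(y) = -11/3 (z(y) = -6 + (⅓)*7 = -6 + 7/3 = -11/3)
-57 + M(12)*z(7) = -57 + (3 + 12)*(-11/3) = -57 + 15*(-11/3) = -57 - 55 = -112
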